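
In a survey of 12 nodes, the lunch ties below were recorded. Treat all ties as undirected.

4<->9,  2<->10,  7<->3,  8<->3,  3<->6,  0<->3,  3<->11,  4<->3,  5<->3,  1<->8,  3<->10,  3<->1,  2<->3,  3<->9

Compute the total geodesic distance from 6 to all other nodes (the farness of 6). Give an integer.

Distances from 6: 0:2, 1:2, 2:2, 3:1, 4:2, 5:2, 7:2, 8:2, 9:2, 10:2, 11:2.
Sum = 2 + 2 + 2 + 1 + 2 + 2 + 2 + 2 + 2 + 2 + 2 = 21.

21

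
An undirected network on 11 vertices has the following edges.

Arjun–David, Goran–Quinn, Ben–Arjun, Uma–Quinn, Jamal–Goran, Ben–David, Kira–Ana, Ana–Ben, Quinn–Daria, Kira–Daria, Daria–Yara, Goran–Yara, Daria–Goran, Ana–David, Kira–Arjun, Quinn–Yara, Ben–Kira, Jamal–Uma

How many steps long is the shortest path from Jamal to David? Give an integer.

5

One shortest route is Jamal – Goran – Daria – Kira – Arjun – David, which uses 5 edges, and at distance 4 from Jamal we only reach {Ana, Arjun, Ben}, which does not include David. So d(Jamal,David) = 5.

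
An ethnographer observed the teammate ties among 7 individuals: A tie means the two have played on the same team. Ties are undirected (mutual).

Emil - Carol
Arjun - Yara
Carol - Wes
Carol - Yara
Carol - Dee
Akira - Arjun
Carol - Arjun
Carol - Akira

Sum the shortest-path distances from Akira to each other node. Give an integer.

Distances from Akira: Arjun:1, Carol:1, Dee:2, Emil:2, Wes:2, Yara:2.
Sum = 1 + 1 + 2 + 2 + 2 + 2 = 10.

10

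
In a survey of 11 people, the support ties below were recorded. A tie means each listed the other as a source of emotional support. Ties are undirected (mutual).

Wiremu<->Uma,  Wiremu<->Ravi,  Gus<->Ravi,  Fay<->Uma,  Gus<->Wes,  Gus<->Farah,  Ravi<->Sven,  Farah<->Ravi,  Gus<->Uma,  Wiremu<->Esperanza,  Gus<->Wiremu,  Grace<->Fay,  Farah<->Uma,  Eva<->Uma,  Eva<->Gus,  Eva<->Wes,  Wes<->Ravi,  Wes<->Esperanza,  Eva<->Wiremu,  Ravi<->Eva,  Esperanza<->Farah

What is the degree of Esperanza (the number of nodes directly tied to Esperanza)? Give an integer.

Esperanza is directly tied to Farah, Wes, and Wiremu. That is 3 neighbors, so the degree of Esperanza is 3.

3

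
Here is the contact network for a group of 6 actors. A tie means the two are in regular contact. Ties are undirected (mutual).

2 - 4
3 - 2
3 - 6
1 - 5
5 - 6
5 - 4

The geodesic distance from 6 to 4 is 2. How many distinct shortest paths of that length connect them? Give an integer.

The shortest distance is 2, and the only length-2 path is 6–5–4. So there is exactly 1 shortest path.

1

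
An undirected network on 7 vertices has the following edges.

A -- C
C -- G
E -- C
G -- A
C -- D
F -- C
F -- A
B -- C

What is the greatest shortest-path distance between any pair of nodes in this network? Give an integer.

Eccentricity of each node (its greatest distance to any other): A:2, B:2, C:1, D:2, E:2, F:2, G:2.
The maximum eccentricity is 2, realized for instance by the pair B–G via B – C – G. So the diameter is 2.

2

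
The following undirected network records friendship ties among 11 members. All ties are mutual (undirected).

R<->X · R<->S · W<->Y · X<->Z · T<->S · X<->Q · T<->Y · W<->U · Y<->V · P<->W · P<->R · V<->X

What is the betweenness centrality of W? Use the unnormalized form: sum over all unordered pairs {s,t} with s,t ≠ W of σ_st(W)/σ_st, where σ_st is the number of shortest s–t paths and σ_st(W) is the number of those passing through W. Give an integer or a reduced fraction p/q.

Pairs whose geodesics pass through W — V–U: 1; V–P: 1/2; Z–U: 2/2; S–U: 2/2; R–Y: 1/3; R–U: 1; X–U: 2/2; Y–U: 1; Y–P: 1; U–Q: 2/2; U–P: 1; U–T: 1; P–T: 1/2.
All other pairs contribute 0.
Summing the contributions gives betweenness(W) = 34/3.

34/3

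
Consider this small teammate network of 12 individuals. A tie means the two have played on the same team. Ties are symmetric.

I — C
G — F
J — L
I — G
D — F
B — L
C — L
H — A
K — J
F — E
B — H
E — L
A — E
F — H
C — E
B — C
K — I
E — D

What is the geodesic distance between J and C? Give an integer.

2

One shortest route is J – L – C, which uses 2 edges, and J and C are not directly tied, so nothing shorter exists. So d(J,C) = 2.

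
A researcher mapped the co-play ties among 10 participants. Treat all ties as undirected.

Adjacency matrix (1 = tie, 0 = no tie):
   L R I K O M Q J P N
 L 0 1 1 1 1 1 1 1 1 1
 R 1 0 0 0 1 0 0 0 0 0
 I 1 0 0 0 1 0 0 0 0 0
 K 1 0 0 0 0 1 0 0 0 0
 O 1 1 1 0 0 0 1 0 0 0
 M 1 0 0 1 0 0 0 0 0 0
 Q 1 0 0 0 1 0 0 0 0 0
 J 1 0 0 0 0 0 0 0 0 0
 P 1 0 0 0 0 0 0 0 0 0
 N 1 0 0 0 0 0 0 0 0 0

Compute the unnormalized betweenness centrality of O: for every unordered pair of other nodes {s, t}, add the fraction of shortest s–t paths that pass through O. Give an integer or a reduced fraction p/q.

Pairs whose geodesics pass through O — R–I: 1/2; R–Q: 1/2; I–Q: 1/2.
All other pairs contribute 0.
Summing the contributions gives betweenness(O) = 3/2.

3/2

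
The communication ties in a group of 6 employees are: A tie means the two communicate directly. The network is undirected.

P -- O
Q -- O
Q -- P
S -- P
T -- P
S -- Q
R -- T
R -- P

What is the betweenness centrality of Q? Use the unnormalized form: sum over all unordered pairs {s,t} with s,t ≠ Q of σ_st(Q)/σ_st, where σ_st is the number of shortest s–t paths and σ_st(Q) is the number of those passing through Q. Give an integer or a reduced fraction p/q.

1/2

Pairs whose geodesics pass through Q — O–S: 1/2.
All other pairs contribute 0.
Summing the contributions gives betweenness(Q) = 1/2.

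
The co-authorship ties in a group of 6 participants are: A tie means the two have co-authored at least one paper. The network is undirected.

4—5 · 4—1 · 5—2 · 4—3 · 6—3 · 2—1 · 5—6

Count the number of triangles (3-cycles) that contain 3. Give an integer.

3's neighbors are 4 and 6, but none of them are tied to each other, so no triangle contains 3.

0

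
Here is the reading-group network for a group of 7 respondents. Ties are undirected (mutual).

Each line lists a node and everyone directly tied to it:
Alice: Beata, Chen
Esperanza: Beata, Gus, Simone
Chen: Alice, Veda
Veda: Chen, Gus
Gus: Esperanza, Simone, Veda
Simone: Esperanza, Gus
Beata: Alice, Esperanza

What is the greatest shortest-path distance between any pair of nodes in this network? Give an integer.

3

Eccentricity of each node (its greatest distance to any other): Alice:3, Beata:3, Chen:3, Esperanza:3, Gus:3, Simone:3, Veda:3.
The maximum eccentricity is 3, realized for instance by the pair Esperanza–Chen via Esperanza – Beata – Alice – Chen. So the diameter is 3.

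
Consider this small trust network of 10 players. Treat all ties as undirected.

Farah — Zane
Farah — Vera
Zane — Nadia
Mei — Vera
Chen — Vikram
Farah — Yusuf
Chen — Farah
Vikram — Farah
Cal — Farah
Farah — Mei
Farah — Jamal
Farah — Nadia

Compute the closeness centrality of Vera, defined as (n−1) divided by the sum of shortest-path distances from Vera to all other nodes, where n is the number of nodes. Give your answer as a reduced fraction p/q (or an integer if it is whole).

9/16

Distances from Vera: Cal:2, Chen:2, Farah:1, Jamal:2, Mei:1, Nadia:2, Vikram:2, Yusuf:2, Zane:2. Sum = 16.
n = 10, so closeness = 9/16.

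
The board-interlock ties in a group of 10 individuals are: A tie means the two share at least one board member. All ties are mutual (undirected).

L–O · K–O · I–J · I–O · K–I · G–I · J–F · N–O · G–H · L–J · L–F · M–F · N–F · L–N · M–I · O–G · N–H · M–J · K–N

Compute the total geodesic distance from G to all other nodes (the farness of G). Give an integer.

16

Distances from G: F:3, H:1, I:1, J:2, K:2, L:2, M:2, N:2, O:1.
Sum = 3 + 1 + 1 + 2 + 2 + 2 + 2 + 2 + 1 = 16.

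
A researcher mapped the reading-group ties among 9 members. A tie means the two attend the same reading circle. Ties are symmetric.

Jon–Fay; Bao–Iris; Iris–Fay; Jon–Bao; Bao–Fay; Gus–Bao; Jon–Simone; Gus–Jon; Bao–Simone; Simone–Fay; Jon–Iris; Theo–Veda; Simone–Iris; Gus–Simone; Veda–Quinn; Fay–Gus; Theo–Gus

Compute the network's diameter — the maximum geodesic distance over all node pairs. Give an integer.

Eccentricity of each node (its greatest distance to any other): Bao:4, Fay:4, Gus:3, Iris:5, Jon:4, Quinn:5, Simone:4, Theo:3, Veda:4.
The maximum eccentricity is 5, realized for instance by the pair Iris–Quinn via Iris – Bao – Gus – Theo – Veda – Quinn. So the diameter is 5.

5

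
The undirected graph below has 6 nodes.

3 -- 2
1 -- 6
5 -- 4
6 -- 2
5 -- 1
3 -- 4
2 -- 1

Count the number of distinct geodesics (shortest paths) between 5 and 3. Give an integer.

1

The shortest distance is 2, and the only length-2 path is 5–4–3. So there is exactly 1 shortest path.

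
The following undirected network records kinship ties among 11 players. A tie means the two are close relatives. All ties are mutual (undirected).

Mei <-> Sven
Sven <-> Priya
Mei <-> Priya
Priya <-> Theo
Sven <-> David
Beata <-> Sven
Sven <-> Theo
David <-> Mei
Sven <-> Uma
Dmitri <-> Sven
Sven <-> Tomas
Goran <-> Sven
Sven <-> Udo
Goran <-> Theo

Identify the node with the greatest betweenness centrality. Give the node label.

Unnormalized betweenness of each node: Beata:0, David:0, Dmitri:0, Goran:0, Mei:1/2, Priya:1/2, Sven:79/2, Theo:1/2, Tomas:0, Udo:0, Uma:0.
Sven has the largest value, 79/2, making it the main broker — the node through which the most shortest paths run.

Sven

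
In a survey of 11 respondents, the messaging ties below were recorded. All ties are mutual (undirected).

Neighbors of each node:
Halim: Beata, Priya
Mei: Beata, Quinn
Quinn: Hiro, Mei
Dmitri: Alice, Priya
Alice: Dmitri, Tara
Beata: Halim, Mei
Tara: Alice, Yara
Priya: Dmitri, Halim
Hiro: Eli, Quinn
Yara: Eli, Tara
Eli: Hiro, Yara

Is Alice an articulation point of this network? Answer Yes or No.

No

Even without Alice, every remaining node can still reach every other (the residual graph is connected), so Alice is not a cut vertex.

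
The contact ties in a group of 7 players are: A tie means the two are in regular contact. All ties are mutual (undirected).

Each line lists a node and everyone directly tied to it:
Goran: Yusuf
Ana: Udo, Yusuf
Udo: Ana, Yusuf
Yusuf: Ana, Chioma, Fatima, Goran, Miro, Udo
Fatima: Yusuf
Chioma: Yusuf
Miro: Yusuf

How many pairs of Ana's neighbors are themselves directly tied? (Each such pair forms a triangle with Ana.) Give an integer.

1

Ana's neighbors: Udo and Yusuf.
Neighbor pairs that are themselves tied: Ana–Udo–Yusuf. Each forms one triangle with Ana, for 1 in total.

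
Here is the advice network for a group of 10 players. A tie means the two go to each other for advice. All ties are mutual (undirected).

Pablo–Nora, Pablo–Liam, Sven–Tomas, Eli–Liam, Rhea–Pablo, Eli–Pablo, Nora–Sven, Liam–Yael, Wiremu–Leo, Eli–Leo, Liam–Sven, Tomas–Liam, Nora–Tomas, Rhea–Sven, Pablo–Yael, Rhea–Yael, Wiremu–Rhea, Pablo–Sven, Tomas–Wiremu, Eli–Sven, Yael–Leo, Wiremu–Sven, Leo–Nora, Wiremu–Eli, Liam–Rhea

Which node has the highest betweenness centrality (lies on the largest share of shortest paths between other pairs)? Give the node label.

Unnormalized betweenness of each node: Eli:7/4, Leo:2, Liam:35/12, Nora:3/2, Pablo:31/12, Rhea:17/12, Sven:10/3, Tomas:11/12, Wiremu:9/4, Yael:4/3.
Sven has the largest value, 10/3, making it the main broker — the node through which the most shortest paths run.

Sven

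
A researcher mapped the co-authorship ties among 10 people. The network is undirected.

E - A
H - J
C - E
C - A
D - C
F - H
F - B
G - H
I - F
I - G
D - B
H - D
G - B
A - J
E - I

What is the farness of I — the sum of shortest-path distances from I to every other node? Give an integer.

Distances from I: A:2, B:2, C:2, D:3, E:1, F:1, G:1, H:2, J:3.
Sum = 2 + 2 + 2 + 3 + 1 + 1 + 1 + 2 + 3 = 17.

17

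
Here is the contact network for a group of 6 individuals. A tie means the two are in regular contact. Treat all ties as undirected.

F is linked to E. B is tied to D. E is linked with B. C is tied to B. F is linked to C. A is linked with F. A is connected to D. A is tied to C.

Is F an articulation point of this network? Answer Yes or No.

Even without F, every remaining node can still reach every other (the residual graph is connected), so F is not a cut vertex.

No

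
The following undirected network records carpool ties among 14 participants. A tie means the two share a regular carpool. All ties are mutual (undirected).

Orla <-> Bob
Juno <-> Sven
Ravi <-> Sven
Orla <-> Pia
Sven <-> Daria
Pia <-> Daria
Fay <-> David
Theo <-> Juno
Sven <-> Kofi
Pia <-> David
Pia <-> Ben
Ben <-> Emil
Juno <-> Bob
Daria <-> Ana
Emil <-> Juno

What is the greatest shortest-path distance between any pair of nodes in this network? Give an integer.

Eccentricity of each node (its greatest distance to any other): Ana:4, Ben:4, Bob:4, Daria:3, David:5, Emil:4, Fay:6, Juno:5, Kofi:5, Orla:4, Pia:4, Ravi:5, Sven:4, Theo:6.
The maximum eccentricity is 6, realized for instance by the pair Theo–Fay via Theo – Juno – Sven – Daria – Pia – David – Fay. So the diameter is 6.

6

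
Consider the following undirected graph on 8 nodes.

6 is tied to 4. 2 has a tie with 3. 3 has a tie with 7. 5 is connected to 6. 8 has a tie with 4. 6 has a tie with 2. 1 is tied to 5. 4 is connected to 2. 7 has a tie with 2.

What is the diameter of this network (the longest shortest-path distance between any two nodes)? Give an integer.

4

Eccentricity of each node (its greatest distance to any other): 1:4, 2:3, 3:4, 4:3, 5:3, 6:2, 7:4, 8:4.
The maximum eccentricity is 4, realized for instance by the pair 1–3 via 1 – 5 – 6 – 2 – 3. So the diameter is 4.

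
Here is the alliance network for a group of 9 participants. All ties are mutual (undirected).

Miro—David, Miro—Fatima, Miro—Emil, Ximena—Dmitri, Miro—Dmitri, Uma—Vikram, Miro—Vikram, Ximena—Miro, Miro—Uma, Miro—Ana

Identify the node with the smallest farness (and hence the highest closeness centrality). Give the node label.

Farness (sum of distances to all others) for each node — Ana:15, David:15, Dmitri:14, Emil:15, Fatima:15, Miro:8, Uma:14, Vikram:14, Ximena:14.
The smallest farness is 8, for Miro, so Miro has the highest closeness.

Miro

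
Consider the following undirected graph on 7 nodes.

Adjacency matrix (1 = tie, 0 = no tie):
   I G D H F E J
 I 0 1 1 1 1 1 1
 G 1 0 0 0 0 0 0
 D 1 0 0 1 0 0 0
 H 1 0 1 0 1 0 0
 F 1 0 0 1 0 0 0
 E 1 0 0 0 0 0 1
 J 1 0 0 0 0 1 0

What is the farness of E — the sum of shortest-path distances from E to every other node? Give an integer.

10

Distances from E: D:2, F:2, G:2, H:2, I:1, J:1.
Sum = 2 + 2 + 2 + 2 + 1 + 1 = 10.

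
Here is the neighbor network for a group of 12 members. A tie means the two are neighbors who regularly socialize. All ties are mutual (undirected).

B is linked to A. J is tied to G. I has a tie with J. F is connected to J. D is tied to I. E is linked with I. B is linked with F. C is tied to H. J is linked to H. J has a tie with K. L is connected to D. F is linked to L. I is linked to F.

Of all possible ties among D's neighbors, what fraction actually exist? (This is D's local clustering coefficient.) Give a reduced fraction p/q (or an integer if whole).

D's neighbors: I and L (k = 2).
Possible neighbor pairs: C(2,2) = 1. Edges among them: none → e = 0.
Clustering(D) = 0/1.

0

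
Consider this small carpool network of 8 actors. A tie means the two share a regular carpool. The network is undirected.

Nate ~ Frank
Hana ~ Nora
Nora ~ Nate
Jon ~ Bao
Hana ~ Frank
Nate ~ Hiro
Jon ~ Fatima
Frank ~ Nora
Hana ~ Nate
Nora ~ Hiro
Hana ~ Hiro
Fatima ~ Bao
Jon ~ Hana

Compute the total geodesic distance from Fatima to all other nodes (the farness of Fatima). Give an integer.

16

Distances from Fatima: Bao:1, Frank:3, Hana:2, Hiro:3, Jon:1, Nate:3, Nora:3.
Sum = 1 + 3 + 2 + 3 + 1 + 3 + 3 = 16.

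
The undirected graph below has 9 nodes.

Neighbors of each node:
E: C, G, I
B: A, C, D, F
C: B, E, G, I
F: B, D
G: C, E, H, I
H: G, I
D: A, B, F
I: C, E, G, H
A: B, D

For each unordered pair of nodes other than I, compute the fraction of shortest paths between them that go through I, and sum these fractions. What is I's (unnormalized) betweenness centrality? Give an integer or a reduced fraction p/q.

3

Pairs whose geodesics pass through I — H–E: 1/2; H–C: 1/2; H–F: 1/2; H–D: 1/2; H–A: 1/2; H–B: 1/2.
All other pairs contribute 0.
Summing the contributions gives betweenness(I) = 3.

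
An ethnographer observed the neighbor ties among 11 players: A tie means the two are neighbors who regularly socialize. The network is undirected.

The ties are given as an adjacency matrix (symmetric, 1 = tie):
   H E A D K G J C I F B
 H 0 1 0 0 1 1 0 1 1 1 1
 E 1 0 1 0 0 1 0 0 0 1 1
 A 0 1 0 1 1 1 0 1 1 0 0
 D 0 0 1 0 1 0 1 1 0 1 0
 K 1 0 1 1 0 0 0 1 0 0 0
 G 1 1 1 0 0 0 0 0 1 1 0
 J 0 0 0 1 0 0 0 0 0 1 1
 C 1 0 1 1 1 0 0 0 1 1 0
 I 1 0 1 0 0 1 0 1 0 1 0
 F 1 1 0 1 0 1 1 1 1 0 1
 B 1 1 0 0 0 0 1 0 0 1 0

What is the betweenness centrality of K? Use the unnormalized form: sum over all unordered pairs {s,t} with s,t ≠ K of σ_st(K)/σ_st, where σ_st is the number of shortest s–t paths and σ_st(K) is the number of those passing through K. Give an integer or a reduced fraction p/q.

8/15

Pairs whose geodesics pass through K — H–A: 1/5; H–D: 1/3.
All other pairs contribute 0.
Summing the contributions gives betweenness(K) = 8/15.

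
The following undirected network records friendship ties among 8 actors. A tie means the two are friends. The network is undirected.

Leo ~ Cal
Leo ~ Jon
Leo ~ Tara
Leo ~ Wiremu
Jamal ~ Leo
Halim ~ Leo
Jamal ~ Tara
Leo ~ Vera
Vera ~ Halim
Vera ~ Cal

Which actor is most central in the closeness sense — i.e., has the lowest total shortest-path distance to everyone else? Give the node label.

Leo

Farness (sum of distances to all others) for each node — Cal:12, Halim:12, Jamal:12, Jon:13, Leo:7, Tara:12, Vera:11, Wiremu:13.
The smallest farness is 7, for Leo, so Leo has the highest closeness.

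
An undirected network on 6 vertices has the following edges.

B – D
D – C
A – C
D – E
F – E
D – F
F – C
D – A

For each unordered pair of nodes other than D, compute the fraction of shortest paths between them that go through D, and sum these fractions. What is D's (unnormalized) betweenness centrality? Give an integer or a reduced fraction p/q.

Pairs whose geodesics pass through D — C–B: 1; C–E: 1/2; A–B: 1; A–E: 1; A–F: 1/2; B–E: 1; B–F: 1.
All other pairs contribute 0.
Summing the contributions gives betweenness(D) = 6.

6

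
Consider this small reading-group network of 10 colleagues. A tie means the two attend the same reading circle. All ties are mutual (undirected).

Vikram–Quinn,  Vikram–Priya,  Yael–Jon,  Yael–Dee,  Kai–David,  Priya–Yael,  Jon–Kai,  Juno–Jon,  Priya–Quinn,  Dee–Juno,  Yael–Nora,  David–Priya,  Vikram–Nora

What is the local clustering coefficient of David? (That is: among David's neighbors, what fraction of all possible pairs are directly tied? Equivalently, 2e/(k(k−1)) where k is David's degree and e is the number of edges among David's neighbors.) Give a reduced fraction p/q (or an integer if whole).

David's neighbors: Kai and Priya (k = 2).
Possible neighbor pairs: C(2,2) = 1. Edges among them: none → e = 0.
Clustering(David) = 0/1.

0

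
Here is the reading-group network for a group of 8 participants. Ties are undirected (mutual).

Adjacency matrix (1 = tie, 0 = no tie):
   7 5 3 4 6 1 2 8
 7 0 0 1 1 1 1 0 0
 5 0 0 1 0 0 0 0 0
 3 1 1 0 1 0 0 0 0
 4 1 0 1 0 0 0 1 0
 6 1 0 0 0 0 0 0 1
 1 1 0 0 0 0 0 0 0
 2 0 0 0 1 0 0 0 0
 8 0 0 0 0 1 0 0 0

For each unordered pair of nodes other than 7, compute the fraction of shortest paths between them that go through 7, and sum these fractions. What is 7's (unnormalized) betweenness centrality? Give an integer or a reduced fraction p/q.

Pairs whose geodesics pass through 7 — 5–6: 1; 5–1: 1; 5–8: 1; 3–6: 1; 3–1: 1; 3–8: 1; 4–6: 1; 4–1: 1; 4–8: 1; 6–1: 1; 6–2: 1; 1–2: 1; 1–8: 1; 2–8: 1.
All other pairs contribute 0.
Summing the contributions gives betweenness(7) = 14.

14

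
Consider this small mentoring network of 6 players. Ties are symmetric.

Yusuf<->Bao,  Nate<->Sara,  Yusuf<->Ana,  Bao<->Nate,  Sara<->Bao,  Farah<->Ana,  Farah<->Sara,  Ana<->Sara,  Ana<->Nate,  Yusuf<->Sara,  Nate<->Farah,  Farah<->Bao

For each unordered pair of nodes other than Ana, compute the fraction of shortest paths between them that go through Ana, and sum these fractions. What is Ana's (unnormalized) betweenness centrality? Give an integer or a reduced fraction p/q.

2/3

Pairs whose geodesics pass through Ana — Farah–Yusuf: 1/3; Yusuf–Nate: 1/3.
All other pairs contribute 0.
Summing the contributions gives betweenness(Ana) = 2/3.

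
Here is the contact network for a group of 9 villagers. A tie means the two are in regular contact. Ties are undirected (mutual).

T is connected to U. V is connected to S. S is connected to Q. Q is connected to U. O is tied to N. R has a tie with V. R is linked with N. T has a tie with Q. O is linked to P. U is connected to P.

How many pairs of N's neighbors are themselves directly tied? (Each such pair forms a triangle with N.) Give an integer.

N's neighbors are O and R, but none of them are tied to each other, so no triangle contains N.

0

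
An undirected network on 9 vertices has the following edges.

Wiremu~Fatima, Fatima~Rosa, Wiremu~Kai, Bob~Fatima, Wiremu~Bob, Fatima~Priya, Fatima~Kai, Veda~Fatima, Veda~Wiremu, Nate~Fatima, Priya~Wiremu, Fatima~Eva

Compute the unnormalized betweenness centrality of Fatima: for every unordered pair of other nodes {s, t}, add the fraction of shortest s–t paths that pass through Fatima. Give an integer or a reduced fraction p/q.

Pairs whose geodesics pass through Fatima — Nate–Eva: 1; Nate–Kai: 1; Nate–Rosa: 1; Nate–Wiremu: 1; Nate–Priya: 1; Nate–Bob: 1; Nate–Veda: 1; Eva–Kai: 1; Eva–Rosa: 1; Eva–Wiremu: 1; Eva–Priya: 1; Eva–Bob: 1; Eva–Veda: 1; Kai–Rosa: 1 … (+10 more pairs).
All other pairs contribute 0.
Summing the contributions gives betweenness(Fatima) = 21.

21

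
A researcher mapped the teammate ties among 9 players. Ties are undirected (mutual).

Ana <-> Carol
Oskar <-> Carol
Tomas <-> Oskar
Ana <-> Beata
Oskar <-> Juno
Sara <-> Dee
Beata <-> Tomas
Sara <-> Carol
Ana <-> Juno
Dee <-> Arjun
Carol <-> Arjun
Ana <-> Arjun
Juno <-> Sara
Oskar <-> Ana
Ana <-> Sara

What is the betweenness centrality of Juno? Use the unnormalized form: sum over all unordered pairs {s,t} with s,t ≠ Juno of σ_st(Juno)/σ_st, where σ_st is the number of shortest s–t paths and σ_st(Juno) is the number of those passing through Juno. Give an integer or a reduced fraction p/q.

Pairs whose geodesics pass through Juno — Sara–Oskar: 1/3; Sara–Tomas: 1/4; Oskar–Dee: 1/5; Dee–Tomas: 1/7.
All other pairs contribute 0.
Summing the contributions gives betweenness(Juno) = 389/420.

389/420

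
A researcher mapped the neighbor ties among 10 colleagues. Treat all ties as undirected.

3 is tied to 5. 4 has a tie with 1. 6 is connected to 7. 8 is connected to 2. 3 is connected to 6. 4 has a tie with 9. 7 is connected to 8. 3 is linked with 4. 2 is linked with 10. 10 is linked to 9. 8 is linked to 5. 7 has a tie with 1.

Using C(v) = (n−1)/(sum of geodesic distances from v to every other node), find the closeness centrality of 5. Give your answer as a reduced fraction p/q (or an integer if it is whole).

Distances from 5: 1:3, 2:2, 3:1, 4:2, 6:2, 7:2, 8:1, 9:3, 10:3. Sum = 19.
n = 10, so closeness = 9/19.

9/19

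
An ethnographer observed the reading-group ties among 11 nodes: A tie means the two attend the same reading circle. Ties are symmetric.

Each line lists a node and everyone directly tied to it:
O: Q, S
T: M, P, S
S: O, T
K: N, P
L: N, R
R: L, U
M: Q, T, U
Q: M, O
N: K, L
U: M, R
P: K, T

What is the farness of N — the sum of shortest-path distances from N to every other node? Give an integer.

Distances from N: K:1, L:1, M:4, O:5, P:2, Q:5, R:2, S:4, T:3, U:3.
Sum = 1 + 1 + 4 + 5 + 2 + 5 + 2 + 4 + 3 + 3 = 30.

30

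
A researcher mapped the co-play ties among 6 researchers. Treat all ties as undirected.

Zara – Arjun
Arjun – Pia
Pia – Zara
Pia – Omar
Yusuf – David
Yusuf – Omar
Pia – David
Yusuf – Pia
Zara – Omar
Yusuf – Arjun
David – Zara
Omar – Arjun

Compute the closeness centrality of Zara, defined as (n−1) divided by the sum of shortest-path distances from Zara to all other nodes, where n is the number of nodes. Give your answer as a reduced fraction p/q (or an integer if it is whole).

Distances from Zara: Arjun:1, David:1, Omar:1, Pia:1, Yusuf:2. Sum = 6.
n = 6, so closeness = 5/6.

5/6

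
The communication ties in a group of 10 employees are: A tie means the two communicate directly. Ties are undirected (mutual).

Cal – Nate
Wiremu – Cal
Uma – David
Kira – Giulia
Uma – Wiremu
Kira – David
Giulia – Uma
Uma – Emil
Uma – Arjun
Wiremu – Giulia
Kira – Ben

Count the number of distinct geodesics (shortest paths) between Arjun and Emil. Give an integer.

The shortest distance is 2, and the only length-2 path is Arjun–Uma–Emil. So there is exactly 1 shortest path.

1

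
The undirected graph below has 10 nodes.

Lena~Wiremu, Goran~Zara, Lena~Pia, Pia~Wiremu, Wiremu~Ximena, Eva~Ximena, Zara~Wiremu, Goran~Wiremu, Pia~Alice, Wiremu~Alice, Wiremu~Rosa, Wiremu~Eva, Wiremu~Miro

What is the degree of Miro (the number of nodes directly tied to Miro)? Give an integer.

1

Miro is directly tied to Wiremu. That is 1 neighbor, so the degree of Miro is 1.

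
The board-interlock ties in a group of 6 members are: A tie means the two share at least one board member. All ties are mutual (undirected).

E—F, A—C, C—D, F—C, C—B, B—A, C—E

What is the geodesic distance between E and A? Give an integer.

One shortest route is E – C – A, which uses 2 edges, and E and A are not directly tied, so nothing shorter exists. So d(E,A) = 2.

2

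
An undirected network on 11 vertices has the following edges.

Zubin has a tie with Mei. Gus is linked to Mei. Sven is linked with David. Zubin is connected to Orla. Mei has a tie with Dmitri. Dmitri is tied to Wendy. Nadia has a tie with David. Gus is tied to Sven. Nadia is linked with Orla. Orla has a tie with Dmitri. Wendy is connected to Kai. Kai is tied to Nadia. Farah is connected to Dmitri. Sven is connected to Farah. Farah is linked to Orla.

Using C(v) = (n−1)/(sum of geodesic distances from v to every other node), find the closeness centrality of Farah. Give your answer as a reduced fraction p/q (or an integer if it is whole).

5/9

Distances from Farah: David:2, Dmitri:1, Gus:2, Kai:3, Mei:2, Nadia:2, Orla:1, Sven:1, Wendy:2, Zubin:2. Sum = 18.
n = 11, so closeness = 10/18 = 5/9.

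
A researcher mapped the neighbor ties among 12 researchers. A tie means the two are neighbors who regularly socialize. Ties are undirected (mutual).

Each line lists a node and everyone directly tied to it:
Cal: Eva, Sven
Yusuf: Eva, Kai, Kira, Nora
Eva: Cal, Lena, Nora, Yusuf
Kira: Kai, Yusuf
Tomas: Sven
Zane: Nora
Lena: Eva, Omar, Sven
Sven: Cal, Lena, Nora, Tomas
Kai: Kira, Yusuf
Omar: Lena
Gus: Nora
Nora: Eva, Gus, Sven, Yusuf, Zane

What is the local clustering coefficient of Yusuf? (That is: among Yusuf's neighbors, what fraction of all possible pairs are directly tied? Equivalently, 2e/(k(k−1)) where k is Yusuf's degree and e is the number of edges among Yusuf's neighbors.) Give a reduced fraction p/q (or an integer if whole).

1/3

Yusuf's neighbors: Eva, Kai, Kira, and Nora (k = 4).
Possible neighbor pairs: C(4,2) = 6. Edges among them: Eva–Nora, Kai–Kira → e = 2.
Clustering(Yusuf) = 2/6 = 1/3.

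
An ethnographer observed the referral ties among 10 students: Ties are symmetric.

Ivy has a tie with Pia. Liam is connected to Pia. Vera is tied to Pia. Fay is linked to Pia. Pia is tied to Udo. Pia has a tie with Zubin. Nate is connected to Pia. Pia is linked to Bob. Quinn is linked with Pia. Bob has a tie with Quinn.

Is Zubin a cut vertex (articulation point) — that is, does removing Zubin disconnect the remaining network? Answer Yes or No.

No

Even without Zubin, every remaining node can still reach every other (the residual graph is connected), so Zubin is not a cut vertex.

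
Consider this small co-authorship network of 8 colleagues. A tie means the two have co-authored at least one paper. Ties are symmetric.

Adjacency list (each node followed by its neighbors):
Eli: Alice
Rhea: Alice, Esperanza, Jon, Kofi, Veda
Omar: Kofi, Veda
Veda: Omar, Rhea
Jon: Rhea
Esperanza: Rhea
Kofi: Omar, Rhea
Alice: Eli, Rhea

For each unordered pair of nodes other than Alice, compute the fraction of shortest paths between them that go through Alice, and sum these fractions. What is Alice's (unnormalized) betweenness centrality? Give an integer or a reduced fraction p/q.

6

Pairs whose geodesics pass through Alice — Omar–Eli: 2/2; Jon–Eli: 1; Rhea–Eli: 1; Kofi–Eli: 1; Eli–Esperanza: 1; Eli–Veda: 1.
All other pairs contribute 0.
Summing the contributions gives betweenness(Alice) = 6.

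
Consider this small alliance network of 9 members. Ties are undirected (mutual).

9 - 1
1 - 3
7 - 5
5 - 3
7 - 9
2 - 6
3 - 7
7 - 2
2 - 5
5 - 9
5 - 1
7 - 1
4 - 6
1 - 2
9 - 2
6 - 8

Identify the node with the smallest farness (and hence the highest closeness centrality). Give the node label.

Farness (sum of distances to all others) for each node — 1:13, 2:11, 3:18, 4:21, 5:13, 6:14, 7:13, 8:21, 9:14.
The smallest farness is 11, for 2, so 2 has the highest closeness.

2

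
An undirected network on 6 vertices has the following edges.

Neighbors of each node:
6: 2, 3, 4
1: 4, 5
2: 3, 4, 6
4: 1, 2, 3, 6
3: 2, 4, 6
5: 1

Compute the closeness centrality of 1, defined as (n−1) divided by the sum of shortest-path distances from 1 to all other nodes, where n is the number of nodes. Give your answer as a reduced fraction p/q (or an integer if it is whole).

Distances from 1: 2:2, 3:2, 4:1, 5:1, 6:2. Sum = 8.
n = 6, so closeness = 5/8.

5/8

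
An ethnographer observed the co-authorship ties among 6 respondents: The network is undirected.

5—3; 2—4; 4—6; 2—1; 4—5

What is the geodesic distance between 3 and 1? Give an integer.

4

One shortest route is 3 – 5 – 4 – 2 – 1, which uses 4 edges, and at distance 3 from 3 we only reach {2, 6}, which does not include 1. So d(3,1) = 4.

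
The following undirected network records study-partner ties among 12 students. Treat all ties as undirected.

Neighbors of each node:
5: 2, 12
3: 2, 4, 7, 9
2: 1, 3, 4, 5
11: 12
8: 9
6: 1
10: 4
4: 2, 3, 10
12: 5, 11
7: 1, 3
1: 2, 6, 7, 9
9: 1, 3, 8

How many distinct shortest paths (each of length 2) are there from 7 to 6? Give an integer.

1

The shortest distance is 2, and the only length-2 path is 7–1–6. So there is exactly 1 shortest path.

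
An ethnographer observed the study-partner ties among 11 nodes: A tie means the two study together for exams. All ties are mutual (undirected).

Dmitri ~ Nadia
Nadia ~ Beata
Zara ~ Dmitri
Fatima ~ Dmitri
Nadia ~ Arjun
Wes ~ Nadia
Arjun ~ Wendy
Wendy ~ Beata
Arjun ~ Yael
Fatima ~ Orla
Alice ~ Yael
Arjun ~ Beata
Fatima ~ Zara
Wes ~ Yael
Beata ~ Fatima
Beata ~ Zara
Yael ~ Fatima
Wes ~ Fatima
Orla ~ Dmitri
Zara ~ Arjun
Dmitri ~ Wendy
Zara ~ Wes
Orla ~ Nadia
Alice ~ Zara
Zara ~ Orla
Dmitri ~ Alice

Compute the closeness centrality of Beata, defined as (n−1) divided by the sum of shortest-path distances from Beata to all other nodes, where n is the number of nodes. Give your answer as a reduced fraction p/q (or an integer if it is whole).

2/3

Distances from Beata: Alice:2, Arjun:1, Dmitri:2, Fatima:1, Nadia:1, Orla:2, Wendy:1, Wes:2, Yael:2, Zara:1. Sum = 15.
n = 11, so closeness = 10/15 = 2/3.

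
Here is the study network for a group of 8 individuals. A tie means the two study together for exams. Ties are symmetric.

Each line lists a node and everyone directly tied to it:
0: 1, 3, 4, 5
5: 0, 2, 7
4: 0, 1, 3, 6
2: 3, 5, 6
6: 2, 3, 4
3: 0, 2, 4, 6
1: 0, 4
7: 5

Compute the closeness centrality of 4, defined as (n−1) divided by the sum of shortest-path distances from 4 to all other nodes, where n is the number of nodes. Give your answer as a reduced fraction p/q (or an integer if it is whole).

Distances from 4: 0:1, 1:1, 2:2, 3:1, 5:2, 6:1, 7:3. Sum = 11.
n = 8, so closeness = 7/11.

7/11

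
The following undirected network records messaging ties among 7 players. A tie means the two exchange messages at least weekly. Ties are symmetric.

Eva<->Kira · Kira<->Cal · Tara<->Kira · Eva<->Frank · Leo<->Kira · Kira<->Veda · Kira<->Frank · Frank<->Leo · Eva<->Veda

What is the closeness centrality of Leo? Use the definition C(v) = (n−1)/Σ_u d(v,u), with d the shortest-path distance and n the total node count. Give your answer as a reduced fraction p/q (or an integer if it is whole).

Distances from Leo: Cal:2, Eva:2, Frank:1, Kira:1, Tara:2, Veda:2. Sum = 10.
n = 7, so closeness = 6/10 = 3/5.

3/5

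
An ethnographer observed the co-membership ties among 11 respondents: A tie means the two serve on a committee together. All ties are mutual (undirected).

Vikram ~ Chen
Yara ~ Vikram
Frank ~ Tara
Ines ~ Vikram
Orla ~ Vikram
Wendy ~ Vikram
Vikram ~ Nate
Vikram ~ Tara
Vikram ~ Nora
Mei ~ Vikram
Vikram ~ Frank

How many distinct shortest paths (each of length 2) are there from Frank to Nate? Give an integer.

The shortest distance is 2, and the only length-2 path is Frank–Vikram–Nate. So there is exactly 1 shortest path.

1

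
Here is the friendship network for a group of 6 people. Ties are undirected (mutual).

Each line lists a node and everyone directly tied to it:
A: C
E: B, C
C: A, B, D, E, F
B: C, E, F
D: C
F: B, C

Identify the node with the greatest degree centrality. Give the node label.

Degrees — A:1, B:3, C:5, D:1, E:2, F:2.
The maximum is 5, attained only by C.

C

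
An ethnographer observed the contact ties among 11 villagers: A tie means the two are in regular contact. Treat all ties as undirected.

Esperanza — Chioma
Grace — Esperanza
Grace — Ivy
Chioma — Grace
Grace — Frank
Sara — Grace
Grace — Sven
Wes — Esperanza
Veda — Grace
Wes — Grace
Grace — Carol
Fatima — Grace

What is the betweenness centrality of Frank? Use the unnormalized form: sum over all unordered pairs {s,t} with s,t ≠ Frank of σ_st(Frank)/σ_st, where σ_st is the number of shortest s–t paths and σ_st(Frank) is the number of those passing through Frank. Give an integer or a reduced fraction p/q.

0

No shortest path between any pair of other nodes passes through Frank.
Summing the contributions gives betweenness(Frank) = 0.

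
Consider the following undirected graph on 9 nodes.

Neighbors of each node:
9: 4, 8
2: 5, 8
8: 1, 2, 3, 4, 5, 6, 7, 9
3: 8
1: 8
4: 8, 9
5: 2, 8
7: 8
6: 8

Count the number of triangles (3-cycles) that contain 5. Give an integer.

5's neighbors: 2 and 8.
Neighbor pairs that are themselves tied: 5–2–8. Each forms one triangle with 5, for 1 in total.

1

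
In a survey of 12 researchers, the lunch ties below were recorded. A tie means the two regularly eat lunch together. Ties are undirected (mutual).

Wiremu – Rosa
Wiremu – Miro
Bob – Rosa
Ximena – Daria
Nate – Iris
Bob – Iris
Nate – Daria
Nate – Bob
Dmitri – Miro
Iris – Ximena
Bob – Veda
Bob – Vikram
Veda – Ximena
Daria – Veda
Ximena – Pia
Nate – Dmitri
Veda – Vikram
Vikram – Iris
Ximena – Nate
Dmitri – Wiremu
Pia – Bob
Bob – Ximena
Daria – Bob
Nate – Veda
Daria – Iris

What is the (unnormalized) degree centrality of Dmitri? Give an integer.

3

Dmitri is directly tied to Miro, Nate, and Wiremu. That is 3 neighbors, so the degree of Dmitri is 3.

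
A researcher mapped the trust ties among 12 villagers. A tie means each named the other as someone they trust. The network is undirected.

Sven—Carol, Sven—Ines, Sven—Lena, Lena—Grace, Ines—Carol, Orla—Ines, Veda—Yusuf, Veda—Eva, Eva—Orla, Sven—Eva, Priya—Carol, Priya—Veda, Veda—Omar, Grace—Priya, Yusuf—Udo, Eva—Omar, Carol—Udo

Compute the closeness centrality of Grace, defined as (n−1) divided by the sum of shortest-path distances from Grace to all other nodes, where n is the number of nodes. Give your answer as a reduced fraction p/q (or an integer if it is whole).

Distances from Grace: Carol:2, Eva:3, Ines:3, Lena:1, Omar:3, Orla:4, Priya:1, Sven:2, Udo:3, Veda:2, Yusuf:3. Sum = 27.
n = 12, so closeness = 11/27.

11/27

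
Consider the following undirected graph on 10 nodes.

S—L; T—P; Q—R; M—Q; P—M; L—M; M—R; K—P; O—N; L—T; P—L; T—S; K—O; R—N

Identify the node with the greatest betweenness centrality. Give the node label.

M

Unnormalized betweenness of each node: K:16/3, L:22/3, M:38/3, N:3, O:7/3, P:67/6, Q:0, R:20/3, S:0, T:3/2.
M has the largest value, 38/3, making it the main broker — the node through which the most shortest paths run.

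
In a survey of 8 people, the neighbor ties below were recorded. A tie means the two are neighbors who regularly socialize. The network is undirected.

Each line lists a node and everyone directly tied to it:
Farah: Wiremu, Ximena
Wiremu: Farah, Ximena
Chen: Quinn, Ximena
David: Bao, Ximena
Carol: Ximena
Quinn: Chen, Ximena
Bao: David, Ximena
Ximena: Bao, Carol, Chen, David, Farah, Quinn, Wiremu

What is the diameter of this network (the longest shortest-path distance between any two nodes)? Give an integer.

2

Eccentricity of each node (its greatest distance to any other): Bao:2, Carol:2, Chen:2, David:2, Farah:2, Quinn:2, Wiremu:2, Ximena:1.
The maximum eccentricity is 2, realized for instance by the pair David–Chen via David – Ximena – Chen. So the diameter is 2.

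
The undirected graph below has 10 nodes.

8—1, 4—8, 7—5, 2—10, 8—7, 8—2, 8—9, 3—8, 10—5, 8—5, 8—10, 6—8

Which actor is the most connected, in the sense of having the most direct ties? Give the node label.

8

Degrees — 1:1, 2:2, 3:1, 4:1, 5:3, 6:1, 7:2, 8:9, 9:1, 10:3.
The maximum is 9, attained only by 8.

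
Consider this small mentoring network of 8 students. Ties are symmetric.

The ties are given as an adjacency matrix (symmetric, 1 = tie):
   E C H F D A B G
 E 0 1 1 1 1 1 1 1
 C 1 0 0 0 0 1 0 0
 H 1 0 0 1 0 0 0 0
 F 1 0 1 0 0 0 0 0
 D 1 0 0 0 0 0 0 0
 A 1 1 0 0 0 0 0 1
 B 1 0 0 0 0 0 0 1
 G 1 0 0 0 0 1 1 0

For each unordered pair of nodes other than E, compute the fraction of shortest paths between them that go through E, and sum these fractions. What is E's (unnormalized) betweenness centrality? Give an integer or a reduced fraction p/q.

Pairs whose geodesics pass through E — C–H: 1; C–F: 1; C–D: 1; C–B: 1; C–G: 1/2; H–D: 1; H–A: 1; H–B: 1; H–G: 1; F–D: 1; F–A: 1; F–B: 1; F–G: 1; D–A: 1 … (+3 more pairs).
All other pairs contribute 0.
Summing the contributions gives betweenness(E) = 16.

16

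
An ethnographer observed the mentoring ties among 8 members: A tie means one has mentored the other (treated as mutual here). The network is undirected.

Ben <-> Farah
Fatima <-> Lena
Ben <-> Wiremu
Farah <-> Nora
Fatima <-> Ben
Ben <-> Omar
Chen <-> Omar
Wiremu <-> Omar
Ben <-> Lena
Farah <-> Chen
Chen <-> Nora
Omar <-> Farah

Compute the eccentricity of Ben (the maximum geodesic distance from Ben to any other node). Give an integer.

Distances from Ben: Chen:2, Farah:1, Fatima:1, Lena:1, Nora:2, Omar:1, Wiremu:1.
The largest is 2 (to Chen and Nora), so the eccentricity of Ben is 2.

2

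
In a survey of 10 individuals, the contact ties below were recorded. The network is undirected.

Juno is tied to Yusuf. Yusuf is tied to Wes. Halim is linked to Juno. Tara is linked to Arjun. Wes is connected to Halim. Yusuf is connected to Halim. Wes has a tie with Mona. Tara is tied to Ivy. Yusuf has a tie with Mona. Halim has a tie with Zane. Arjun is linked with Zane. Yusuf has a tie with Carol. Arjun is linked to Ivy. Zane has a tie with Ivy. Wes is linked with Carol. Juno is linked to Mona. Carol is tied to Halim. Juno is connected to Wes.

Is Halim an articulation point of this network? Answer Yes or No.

Removing Halim leaves {Arjun, Ivy, Tara, and Zane} with no path to {Carol, Juno, Mona, Wes, and Yusuf}, so the network splits into 2 components. Halim is a cut vertex.

Yes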